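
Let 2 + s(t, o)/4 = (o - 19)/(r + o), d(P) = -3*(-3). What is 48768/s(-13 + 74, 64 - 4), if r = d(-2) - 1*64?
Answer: 60960/31 ≈ 1966.5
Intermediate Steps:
d(P) = 9
r = -55 (r = 9 - 1*64 = 9 - 64 = -55)
s(t, o) = -8 + 4*(-19 + o)/(-55 + o) (s(t, o) = -8 + 4*((o - 19)/(-55 + o)) = -8 + 4*((-19 + o)/(-55 + o)) = -8 + 4*(-19 + o)/(-55 + o))
48768/s(-13 + 74, 64 - 4) = 48768/((4*(91 - (64 - 4))/(-55 + (64 - 4)))) = 48768/((4*(91 - 1*60)/(-55 + 60))) = 48768/((4*(91 - 60)/5)) = 48768/((4*(⅕)*31)) = 48768/(124/5) = 48768*(5/124) = 60960/31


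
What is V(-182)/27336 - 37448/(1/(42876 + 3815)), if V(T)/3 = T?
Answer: -7966095691899/4556 ≈ -1.7485e+9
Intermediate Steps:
V(T) = 3*T
V(-182)/27336 - 37448/(1/(42876 + 3815)) = (3*(-182))/27336 - 37448/(1/(42876 + 3815)) = -546*1/27336 - 37448/(1/46691) = -91/4556 - 37448/1/46691 = -91/4556 - 37448*46691 = -91/4556 - 1748484568 = -7966095691899/4556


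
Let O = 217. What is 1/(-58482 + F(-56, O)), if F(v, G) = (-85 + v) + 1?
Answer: -1/58622 ≈ -1.7058e-5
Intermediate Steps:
F(v, G) = -84 + v
1/(-58482 + F(-56, O)) = 1/(-58482 + (-84 - 56)) = 1/(-58482 - 140) = 1/(-58622) = -1/58622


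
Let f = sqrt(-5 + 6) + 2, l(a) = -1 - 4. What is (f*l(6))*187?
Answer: -2805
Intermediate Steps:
l(a) = -5
f = 3 (f = sqrt(1) + 2 = 1 + 2 = 3)
(f*l(6))*187 = (3*(-5))*187 = -15*187 = -2805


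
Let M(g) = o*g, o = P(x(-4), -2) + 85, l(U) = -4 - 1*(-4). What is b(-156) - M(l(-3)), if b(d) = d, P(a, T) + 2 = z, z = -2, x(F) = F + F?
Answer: -156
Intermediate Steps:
x(F) = 2*F
l(U) = 0 (l(U) = -4 + 4 = 0)
P(a, T) = -4 (P(a, T) = -2 - 2 = -4)
o = 81 (o = -4 + 85 = 81)
M(g) = 81*g
b(-156) - M(l(-3)) = -156 - 81*0 = -156 - 1*0 = -156 + 0 = -156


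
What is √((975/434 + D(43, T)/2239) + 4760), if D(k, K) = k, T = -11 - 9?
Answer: √4496776191303522/971726 ≈ 69.009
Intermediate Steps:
T = -20
√((975/434 + D(43, T)/2239) + 4760) = √((975/434 + 43/2239) + 4760) = √(2201687/971726 + 4760) = √(4627617447/971726) = √4496776191303522/971726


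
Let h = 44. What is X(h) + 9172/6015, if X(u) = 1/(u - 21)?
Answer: 216971/138345 ≈ 1.5683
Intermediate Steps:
X(u) = 1/(-21 + u)
X(h) + 9172/6015 = 1/(-21 + 44) + 9172/6015 = 1/23 + 9172*(1/6015) = 1/23 + 9172/6015 = 216971/138345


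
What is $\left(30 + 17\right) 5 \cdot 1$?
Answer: $235$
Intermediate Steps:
$\left(30 + 17\right) 5 \cdot 1 = 47 \cdot 5 = 235$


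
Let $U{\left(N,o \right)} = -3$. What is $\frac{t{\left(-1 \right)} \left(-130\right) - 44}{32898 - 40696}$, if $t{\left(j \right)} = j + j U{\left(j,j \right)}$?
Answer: $\frac{152}{3899} \approx 0.038984$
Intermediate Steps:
$t{\left(j \right)} = - 2 j$ ($t{\left(j \right)} = j + j \left(-3\right) = j - 3 j = - 2 j$)
$\frac{t{\left(-1 \right)} \left(-130\right) - 44}{32898 - 40696} = \frac{\left(-2\right) \left(-1\right) \left(-130\right) - 44}{32898 - 40696} = \frac{2 \left(-130\right) - 44}{32898 - 40696} = \frac{-260 - 44}{-7798} = \left(-304\right) \left(- \frac{1}{7798}\right) = \frac{152}{3899}$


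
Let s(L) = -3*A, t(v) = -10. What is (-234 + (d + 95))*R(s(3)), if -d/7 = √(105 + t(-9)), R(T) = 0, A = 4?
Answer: 0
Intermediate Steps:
s(L) = -12 (s(L) = -3*4 = -12)
d = -7*√95 (d = -7*√(105 - 10) = -7*√95 ≈ -68.228)
(-234 + (d + 95))*R(s(3)) = (-234 + (-7*√95 + 95))*0 = (-234 + (95 - 7*√95))*0 = (-139 - 7*√95)*0 = 0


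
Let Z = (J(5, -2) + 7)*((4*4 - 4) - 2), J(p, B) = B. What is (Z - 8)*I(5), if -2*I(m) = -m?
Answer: 105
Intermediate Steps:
I(m) = m/2 (I(m) = -(-1)*m/2 = m/2)
Z = 50 (Z = (-2 + 7)*((4*4 - 4) - 2) = 5*((16 - 4) - 2) = 5*(12 - 2) = 5*10 = 50)
(Z - 8)*I(5) = (50 - 8)*((1/2)*5) = 42*(5/2) = 105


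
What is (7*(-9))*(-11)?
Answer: 693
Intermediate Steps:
(7*(-9))*(-11) = -63*(-11) = 693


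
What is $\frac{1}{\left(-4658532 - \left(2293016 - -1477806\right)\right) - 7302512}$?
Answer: $- \frac{1}{15731866} \approx -6.3565 \cdot 10^{-8}$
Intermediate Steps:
$\frac{1}{\left(-4658532 - \left(2293016 - -1477806\right)\right) - 7302512} = \frac{1}{\left(-4658532 - \left(2293016 + 1477806\right)\right) - 7302512} = \frac{1}{\left(-4658532 - 3770822\right) - 7302512} = \frac{1}{-8429354 - 7302512} = \frac{1}{-15731866} = - \frac{1}{15731866}$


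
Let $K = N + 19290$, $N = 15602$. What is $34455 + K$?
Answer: $69347$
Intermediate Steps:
$K = 34892$ ($K = 15602 + 19290 = 34892$)
$34455 + K = 34455 + 34892 = 69347$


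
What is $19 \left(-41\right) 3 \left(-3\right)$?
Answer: $7011$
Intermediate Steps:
$19 \left(-41\right) 3 \left(-3\right) = \left(-779\right) \left(-9\right) = 7011$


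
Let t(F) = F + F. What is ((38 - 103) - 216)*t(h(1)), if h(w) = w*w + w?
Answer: -1124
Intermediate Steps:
h(w) = w + w² (h(w) = w² + w = w + w²)
t(F) = 2*F
((38 - 103) - 216)*t(h(1)) = ((38 - 103) - 216)*(2*(1*(1 + 1))) = (-65 - 216)*(2*(1*2)) = -562*2 = -281*4 = -1124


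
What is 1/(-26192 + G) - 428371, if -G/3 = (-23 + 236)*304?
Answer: -94433530209/220448 ≈ -4.2837e+5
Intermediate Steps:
G = -194256 (G = -3*(-23 + 236)*304 = -639*304 = -3*64752 = -194256)
1/(-26192 + G) - 428371 = 1/(-26192 - 194256) - 428371 = 1/(-220448) - 428371 = -1/220448 - 428371 = -94433530209/220448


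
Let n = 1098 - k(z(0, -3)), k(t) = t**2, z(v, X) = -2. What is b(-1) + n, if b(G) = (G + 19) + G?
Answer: 1111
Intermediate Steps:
b(G) = 19 + 2*G (b(G) = (19 + G) + G = 19 + 2*G)
n = 1094 (n = 1098 - 1*(-2)**2 = 1098 - 1*4 = 1098 - 4 = 1094)
b(-1) + n = (19 + 2*(-1)) + 1094 = (19 - 2) + 1094 = 17 + 1094 = 1111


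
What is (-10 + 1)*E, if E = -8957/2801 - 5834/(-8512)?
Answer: 269554275/11921056 ≈ 22.612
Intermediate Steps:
E = -29950475/11921056 (E = -8957*1/2801 - 5834*(-1/8512) = -8957/2801 + 2917/4256 = -29950475/11921056 ≈ -2.5124)
(-10 + 1)*E = (-10 + 1)*(-29950475/11921056) = -9*(-29950475/11921056) = 269554275/11921056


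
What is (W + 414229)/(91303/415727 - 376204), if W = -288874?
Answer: -10422691617/31279613801 ≈ -0.33321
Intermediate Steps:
(W + 414229)/(91303/415727 - 376204) = (-288874 + 414229)/(91303/415727 - 376204) = 125355/(91303*(1/415727) - 376204) = 125355/(91303/415727 - 376204) = 125355/(-156398069005/415727) = 125355*(-415727/156398069005) = -10422691617/31279613801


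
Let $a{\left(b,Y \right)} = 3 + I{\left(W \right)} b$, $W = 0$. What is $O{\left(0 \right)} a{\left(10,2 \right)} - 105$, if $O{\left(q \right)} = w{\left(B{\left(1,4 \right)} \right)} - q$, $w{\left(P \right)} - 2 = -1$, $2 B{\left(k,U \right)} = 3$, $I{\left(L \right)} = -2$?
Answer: $-122$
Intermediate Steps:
$B{\left(k,U \right)} = \frac{3}{2}$ ($B{\left(k,U \right)} = \frac{1}{2} \cdot 3 = \frac{3}{2}$)
$w{\left(P \right)} = 1$ ($w{\left(P \right)} = 2 - 1 = 1$)
$a{\left(b,Y \right)} = 3 - 2 b$
$O{\left(q \right)} = 1 - q$
$O{\left(0 \right)} a{\left(10,2 \right)} - 105 = \left(1 - 0\right) \left(3 - 20\right) - 105 = \left(1 + 0\right) \left(3 - 20\right) - 105 = 1 \left(-17\right) - 105 = -17 - 105 = -122$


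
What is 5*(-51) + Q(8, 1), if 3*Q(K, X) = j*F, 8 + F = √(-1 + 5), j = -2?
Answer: -251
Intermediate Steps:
F = -6 (F = -8 + √(-1 + 5) = -8 + √4 = -8 + 2 = -6)
Q(K, X) = 4 (Q(K, X) = (-2*(-6))/3 = (⅓)*12 = 4)
5*(-51) + Q(8, 1) = 5*(-51) + 4 = -255 + 4 = -251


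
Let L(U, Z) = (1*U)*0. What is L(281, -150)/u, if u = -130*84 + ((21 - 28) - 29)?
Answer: 0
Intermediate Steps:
L(U, Z) = 0 (L(U, Z) = U*0 = 0)
u = -10956 (u = -10920 + (-7 - 29) = -10920 - 36 = -10956)
L(281, -150)/u = 0/(-10956) = 0*(-1/10956) = 0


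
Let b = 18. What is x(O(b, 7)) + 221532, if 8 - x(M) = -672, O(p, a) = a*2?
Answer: 222212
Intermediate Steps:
O(p, a) = 2*a
x(M) = 680 (x(M) = 8 - 1*(-672) = 8 + 672 = 680)
x(O(b, 7)) + 221532 = 680 + 221532 = 222212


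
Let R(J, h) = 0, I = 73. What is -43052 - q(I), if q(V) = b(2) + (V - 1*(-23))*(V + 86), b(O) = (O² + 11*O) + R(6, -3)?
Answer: -58342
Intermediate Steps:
b(O) = O² + 11*O (b(O) = (O² + 11*O) + 0 = O² + 11*O)
q(V) = 26 + (23 + V)*(86 + V) (q(V) = 2*(11 + 2) + (V - 1*(-23))*(V + 86) = 2*13 + (V + 23)*(86 + V) = 26 + (23 + V)*(86 + V))
-43052 - q(I) = -43052 - (2004 + 73² + 109*73) = -43052 - (2004 + 5329 + 7957) = -43052 - 1*15290 = -43052 - 15290 = -58342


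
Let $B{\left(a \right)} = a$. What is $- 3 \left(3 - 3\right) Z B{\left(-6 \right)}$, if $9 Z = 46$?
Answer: $0$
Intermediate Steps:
$Z = \frac{46}{9}$ ($Z = \frac{1}{9} \cdot 46 = \frac{46}{9} \approx 5.1111$)
$- 3 \left(3 - 3\right) Z B{\left(-6 \right)} = - 3 \left(3 - 3\right) \frac{46}{9} \left(-6\right) = \left(-3\right) 0 \cdot \frac{46}{9} \left(-6\right) = 0 \cdot \frac{46}{9} \left(-6\right) = 0 \left(-6\right) = 0$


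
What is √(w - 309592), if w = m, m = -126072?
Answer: 4*I*√27229 ≈ 660.05*I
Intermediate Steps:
w = -126072
√(w - 309592) = √(-126072 - 309592) = √(-435664) = 4*I*√27229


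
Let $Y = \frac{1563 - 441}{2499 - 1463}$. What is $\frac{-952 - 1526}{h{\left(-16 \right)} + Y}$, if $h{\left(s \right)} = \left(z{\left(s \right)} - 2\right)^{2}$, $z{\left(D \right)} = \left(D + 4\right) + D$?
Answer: $- \frac{427868}{155587} \approx -2.75$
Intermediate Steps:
$z{\left(D \right)} = 4 + 2 D$ ($z{\left(D \right)} = \left(4 + D\right) + D = 4 + 2 D$)
$h{\left(s \right)} = \left(2 + 2 s\right)^{2}$ ($h{\left(s \right)} = \left(\left(4 + 2 s\right) - 2\right)^{2} = \left(2 + 2 s\right)^{2}$)
$Y = \frac{561}{518}$ ($Y = \frac{1122}{1036} = 1122 \cdot \frac{1}{1036} = \frac{561}{518} \approx 1.083$)
$\frac{-952 - 1526}{h{\left(-16 \right)} + Y} = \frac{-952 - 1526}{4 \left(1 - 16\right)^{2} + \frac{561}{518}} = - \frac{2478}{4 \left(-15\right)^{2} + \frac{561}{518}} = - \frac{2478}{4 \cdot 225 + \frac{561}{518}} = - \frac{2478}{900 + \frac{561}{518}} = - \frac{2478}{\frac{466761}{518}} = \left(-2478\right) \frac{518}{466761} = - \frac{427868}{155587}$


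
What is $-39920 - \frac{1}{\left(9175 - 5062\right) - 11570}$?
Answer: $- \frac{297683439}{7457} \approx -39920.0$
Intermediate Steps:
$-39920 - \frac{1}{\left(9175 - 5062\right) - 11570} = -39920 - \frac{1}{4113 - 11570} = -39920 - \frac{1}{-7457} = -39920 - - \frac{1}{7457} = -39920 + \frac{1}{7457} = - \frac{297683439}{7457}$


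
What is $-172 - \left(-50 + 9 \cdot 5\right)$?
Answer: $-167$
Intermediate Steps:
$-172 - \left(-50 + 9 \cdot 5\right) = -172 - \left(-50 + 45\right) = -172 - -5 = -172 + 5 = -167$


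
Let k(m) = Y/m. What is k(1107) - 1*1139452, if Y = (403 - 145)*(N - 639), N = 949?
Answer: -420431128/369 ≈ -1.1394e+6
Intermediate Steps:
Y = 79980 (Y = (403 - 145)*(949 - 639) = 258*310 = 79980)
k(m) = 79980/m
k(1107) - 1*1139452 = 79980/1107 - 1*1139452 = 79980*(1/1107) - 1139452 = 26660/369 - 1139452 = -420431128/369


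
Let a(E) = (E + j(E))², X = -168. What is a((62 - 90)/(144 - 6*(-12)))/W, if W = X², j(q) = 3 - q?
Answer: 1/3136 ≈ 0.00031888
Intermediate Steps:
W = 28224 (W = (-168)² = 28224)
a(E) = 9 (a(E) = (E + (3 - E))² = 3² = 9)
a((62 - 90)/(144 - 6*(-12)))/W = 9/28224 = 9*(1/28224) = 1/3136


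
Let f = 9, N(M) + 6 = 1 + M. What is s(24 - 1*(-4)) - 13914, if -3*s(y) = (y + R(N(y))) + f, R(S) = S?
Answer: -13934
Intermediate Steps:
N(M) = -5 + M (N(M) = -6 + (1 + M) = -5 + M)
s(y) = -4/3 - 2*y/3 (s(y) = -((y + (-5 + y)) + 9)/3 = -((-5 + 2*y) + 9)/3 = -(4 + 2*y)/3 = -4/3 - 2*y/3)
s(24 - 1*(-4)) - 13914 = (-4/3 - 2*(24 - 1*(-4))/3) - 13914 = (-4/3 - 2*(24 + 4)/3) - 13914 = (-4/3 - 2/3*28) - 13914 = (-4/3 - 56/3) - 13914 = -20 - 13914 = -13934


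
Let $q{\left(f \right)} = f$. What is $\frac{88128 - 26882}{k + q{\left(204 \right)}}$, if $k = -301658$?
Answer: $- \frac{30623}{150727} \approx -0.20317$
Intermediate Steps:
$\frac{88128 - 26882}{k + q{\left(204 \right)}} = \frac{88128 - 26882}{-301658 + 204} = \frac{61246}{-301454} = 61246 \left(- \frac{1}{301454}\right) = - \frac{30623}{150727}$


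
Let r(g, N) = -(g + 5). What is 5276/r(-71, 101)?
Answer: 2638/33 ≈ 79.939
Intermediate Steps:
r(g, N) = -5 - g (r(g, N) = -(5 + g) = -5 - g)
5276/r(-71, 101) = 5276/(-5 - 1*(-71)) = 5276/(-5 + 71) = 5276/66 = 5276*(1/66) = 2638/33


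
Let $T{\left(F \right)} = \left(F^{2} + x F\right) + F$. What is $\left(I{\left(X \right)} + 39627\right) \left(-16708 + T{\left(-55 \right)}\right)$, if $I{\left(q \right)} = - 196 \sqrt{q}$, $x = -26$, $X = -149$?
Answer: $-487729116 + 2412368 i \sqrt{149} \approx -4.8773 \cdot 10^{8} + 2.9447 \cdot 10^{7} i$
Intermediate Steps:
$T{\left(F \right)} = F^{2} - 25 F$ ($T{\left(F \right)} = \left(F^{2} - 26 F\right) + F = F^{2} - 25 F$)
$\left(I{\left(X \right)} + 39627\right) \left(-16708 + T{\left(-55 \right)}\right) = \left(- 196 \sqrt{-149} + 39627\right) \left(-16708 - 55 \left(-25 - 55\right)\right) = \left(- 196 i \sqrt{149} + 39627\right) \left(-16708 - -4400\right) = \left(- 196 i \sqrt{149} + 39627\right) \left(-16708 + 4400\right) = \left(39627 - 196 i \sqrt{149}\right) \left(-12308\right) = -487729116 + 2412368 i \sqrt{149}$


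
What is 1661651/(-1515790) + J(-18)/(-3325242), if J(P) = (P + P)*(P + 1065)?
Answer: -911376422977/840061428530 ≈ -1.0849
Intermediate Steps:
J(P) = 2*P*(1065 + P) (J(P) = (2*P)*(1065 + P) = 2*P*(1065 + P))
1661651/(-1515790) + J(-18)/(-3325242) = 1661651/(-1515790) + (2*(-18)*(1065 - 18))/(-3325242) = 1661651*(-1/1515790) + (2*(-18)*1047)*(-1/3325242) = -1661651/1515790 - 37692*(-1/3325242) = -1661651/1515790 + 6282/554207 = -911376422977/840061428530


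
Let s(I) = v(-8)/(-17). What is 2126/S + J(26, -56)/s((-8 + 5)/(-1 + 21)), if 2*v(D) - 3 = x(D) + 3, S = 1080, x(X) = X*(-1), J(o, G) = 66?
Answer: -598439/3780 ≈ -158.32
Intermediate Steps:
x(X) = -X
v(D) = 3 - D/2 (v(D) = 3/2 + (-D + 3)/2 = 3/2 + (3 - D)/2 = 3/2 + (3/2 - D/2) = 3 - D/2)
s(I) = -7/17 (s(I) = (3 - 1/2*(-8))/(-17) = (3 + 4)*(-1/17) = 7*(-1/17) = -7/17)
2126/S + J(26, -56)/s((-8 + 5)/(-1 + 21)) = 2126/1080 + 66/(-7/17) = 2126*(1/1080) + 66*(-17/7) = 1063/540 - 1122/7 = -598439/3780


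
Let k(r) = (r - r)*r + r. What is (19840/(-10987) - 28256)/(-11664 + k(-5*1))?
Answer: 310468512/128207303 ≈ 2.4216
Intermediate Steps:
k(r) = r (k(r) = 0*r + r = 0 + r = r)
(19840/(-10987) - 28256)/(-11664 + k(-5*1)) = (19840/(-10987) - 28256)/(-11664 - 5*1) = (19840*(-1/10987) - 28256)/(-11664 - 5) = (-19840/10987 - 28256)/(-11669) = -310468512/10987*(-1/11669) = 310468512/128207303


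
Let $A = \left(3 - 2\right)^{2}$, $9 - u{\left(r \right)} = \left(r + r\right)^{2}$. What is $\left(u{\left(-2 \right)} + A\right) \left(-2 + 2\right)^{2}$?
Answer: $0$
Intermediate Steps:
$u{\left(r \right)} = 9 - 4 r^{2}$ ($u{\left(r \right)} = 9 - \left(r + r\right)^{2} = 9 - \left(2 r\right)^{2} = 9 - 4 r^{2}$)
$A = 1$ ($A = 1^{2} = 1$)
$\left(u{\left(-2 \right)} + A\right) \left(-2 + 2\right)^{2} = \left(\left(9 - 4 \left(-2\right)^{2}\right) + 1\right) \left(-2 + 2\right)^{2} = \left(\left(9 - 16\right) + 1\right) 0^{2} = \left(\left(9 - 16\right) + 1\right) 0 = \left(-7 + 1\right) 0 = \left(-6\right) 0 = 0$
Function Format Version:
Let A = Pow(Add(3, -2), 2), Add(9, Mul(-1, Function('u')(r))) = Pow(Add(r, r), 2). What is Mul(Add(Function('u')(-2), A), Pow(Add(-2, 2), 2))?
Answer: 0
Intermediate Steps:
Function('u')(r) = Add(9, Mul(-4, Pow(r, 2))) (Function('u')(r) = Add(9, Mul(-1, Pow(Add(r, r), 2))) = Add(9, Mul(-1, Pow(Mul(2, r), 2))) = Add(9, Mul(-1, Mul(4, Pow(r, 2)))) = Add(9, Mul(-4, Pow(r, 2))))
A = 1 (A = Pow(1, 2) = 1)
Mul(Add(Function('u')(-2), A), Pow(Add(-2, 2), 2)) = Mul(Add(Add(9, Mul(-4, Pow(-2, 2))), 1), Pow(Add(-2, 2), 2)) = Mul(Add(Add(9, Mul(-4, 4)), 1), Pow(0, 2)) = Mul(Add(Add(9, -16), 1), 0) = Mul(Add(-7, 1), 0) = Mul(-6, 0) = 0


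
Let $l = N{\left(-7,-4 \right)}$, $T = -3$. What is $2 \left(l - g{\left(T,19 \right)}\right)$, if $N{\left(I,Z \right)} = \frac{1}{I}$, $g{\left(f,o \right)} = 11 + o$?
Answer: $- \frac{422}{7} \approx -60.286$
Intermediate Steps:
$l = - \frac{1}{7}$ ($l = \frac{1}{-7} = - \frac{1}{7} \approx -0.14286$)
$2 \left(l - g{\left(T,19 \right)}\right) = 2 \left(- \frac{1}{7} - \left(11 + 19\right)\right) = 2 \left(- \frac{1}{7} - 30\right) = 2 \left(- \frac{211}{7}\right) = - \frac{422}{7}$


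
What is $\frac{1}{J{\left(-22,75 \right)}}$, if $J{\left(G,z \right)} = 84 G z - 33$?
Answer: $- \frac{1}{138633} \approx -7.2133 \cdot 10^{-6}$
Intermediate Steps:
$J{\left(G,z \right)} = -33 + 84 G z$ ($J{\left(G,z \right)} = 84 G z - 33 = -33 + 84 G z$)
$\frac{1}{J{\left(-22,75 \right)}} = \frac{1}{-33 + 84 \left(-22\right) 75} = \frac{1}{-33 - 138600} = \frac{1}{-138633} = - \frac{1}{138633}$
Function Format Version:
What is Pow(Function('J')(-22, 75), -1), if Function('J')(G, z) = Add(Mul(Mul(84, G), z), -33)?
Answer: Rational(-1, 138633) ≈ -7.2133e-6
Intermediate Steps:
Function('J')(G, z) = Add(-33, Mul(84, G, z)) (Function('J')(G, z) = Add(Mul(84, G, z), -33) = Add(-33, Mul(84, G, z)))
Pow(Function('J')(-22, 75), -1) = Pow(Add(-33, Mul(84, -22, 75)), -1) = Pow(Add(-33, -138600), -1) = Pow(-138633, -1) = Rational(-1, 138633)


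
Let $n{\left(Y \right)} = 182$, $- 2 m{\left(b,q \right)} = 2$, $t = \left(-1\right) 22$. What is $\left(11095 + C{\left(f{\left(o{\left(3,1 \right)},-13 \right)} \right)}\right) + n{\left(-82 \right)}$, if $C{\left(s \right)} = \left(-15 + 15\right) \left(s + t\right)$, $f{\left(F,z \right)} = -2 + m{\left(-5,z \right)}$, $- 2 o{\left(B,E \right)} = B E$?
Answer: $11277$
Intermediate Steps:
$t = -22$
$m{\left(b,q \right)} = -1$ ($m{\left(b,q \right)} = \left(- \frac{1}{2}\right) 2 = -1$)
$o{\left(B,E \right)} = - \frac{B E}{2}$
$f{\left(F,z \right)} = -3$ ($f{\left(F,z \right)} = -2 - 1 = -3$)
$C{\left(s \right)} = 0$ ($C{\left(s \right)} = \left(-15 + 15\right) \left(s - 22\right) = 0 \left(-22 + s\right) = 0$)
$\left(11095 + C{\left(f{\left(o{\left(3,1 \right)},-13 \right)} \right)}\right) + n{\left(-82 \right)} = \left(11095 + 0\right) + 182 = 11095 + 182 = 11277$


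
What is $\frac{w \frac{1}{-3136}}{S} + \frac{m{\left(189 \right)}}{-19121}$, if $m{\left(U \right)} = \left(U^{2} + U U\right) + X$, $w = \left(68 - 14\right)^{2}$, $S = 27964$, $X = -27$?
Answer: $- \frac{1565700402249}{419204520896} \approx -3.7349$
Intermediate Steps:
$w = 2916$ ($w = 54^{2} = 2916$)
$m{\left(U \right)} = -27 + 2 U^{2}$ ($m{\left(U \right)} = \left(U^{2} + U U\right) - 27 = \left(U^{2} + U^{2}\right) - 27 = 2 U^{2} - 27 = -27 + 2 U^{2}$)
$\frac{w \frac{1}{-3136}}{S} + \frac{m{\left(189 \right)}}{-19121} = \frac{2916 \frac{1}{-3136}}{27964} + \frac{-27 + 2 \cdot 189^{2}}{-19121} = 2916 \left(- \frac{1}{3136}\right) \frac{1}{27964} + \left(-27 + 2 \cdot 35721\right) \left(- \frac{1}{19121}\right) = \left(- \frac{729}{784}\right) \frac{1}{27964} + \left(-27 + 71442\right) \left(- \frac{1}{19121}\right) = - \frac{729}{21923776} + 71415 \left(- \frac{1}{19121}\right) = - \frac{729}{21923776} - \frac{71415}{19121} = - \frac{1565700402249}{419204520896}$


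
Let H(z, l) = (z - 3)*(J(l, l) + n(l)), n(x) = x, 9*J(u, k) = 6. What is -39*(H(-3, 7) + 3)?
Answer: 1677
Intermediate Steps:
J(u, k) = ⅔ (J(u, k) = (⅑)*6 = ⅔)
H(z, l) = (-3 + z)*(⅔ + l) (H(z, l) = (z - 3)*(⅔ + l) = (-3 + z)*(⅔ + l))
-39*(H(-3, 7) + 3) = -39*((-2 - 3*7 + (⅔)*(-3) + 7*(-3)) + 3) = -39*((-2 - 21 - 2 - 21) + 3) = -39*(-46 + 3) = -39*(-43) = 1677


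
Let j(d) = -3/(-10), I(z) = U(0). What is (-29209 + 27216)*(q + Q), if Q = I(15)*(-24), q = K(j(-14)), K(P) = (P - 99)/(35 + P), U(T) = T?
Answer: 1967091/353 ≈ 5572.5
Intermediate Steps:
I(z) = 0
j(d) = 3/10 (j(d) = -3*(-⅒) = 3/10)
K(P) = (-99 + P)/(35 + P)
q = -987/353 (q = (-99 + 3/10)/(35 + 3/10) = -987/10/(353/10) = (10/353)*(-987/10) = -987/353 ≈ -2.7960)
Q = 0 (Q = 0*(-24) = 0)
(-29209 + 27216)*(q + Q) = (-29209 + 27216)*(-987/353 + 0) = -1993*(-987/353) = 1967091/353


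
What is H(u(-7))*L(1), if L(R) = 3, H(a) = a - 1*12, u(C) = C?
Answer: -57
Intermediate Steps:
H(a) = -12 + a (H(a) = a - 12 = -12 + a)
H(u(-7))*L(1) = (-12 - 7)*3 = -19*3 = -57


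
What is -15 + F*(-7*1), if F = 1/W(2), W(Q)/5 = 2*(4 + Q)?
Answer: -907/60 ≈ -15.117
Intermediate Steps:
W(Q) = 40 + 10*Q (W(Q) = 5*(2*(4 + Q)) = 5*(8 + 2*Q) = 40 + 10*Q)
F = 1/60 (F = 1/(40 + 10*2) = 1/(40 + 20) = 1/60 ≈ 0.016667)
-15 + F*(-7*1) = -15 + (-7*1)/60 = -15 + (1/60)*(-7) = -15 - 7/60 = -907/60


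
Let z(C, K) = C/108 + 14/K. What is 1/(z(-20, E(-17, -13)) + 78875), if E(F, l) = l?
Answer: 351/27684682 ≈ 1.2678e-5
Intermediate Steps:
z(C, K) = 14/K + C/108 (z(C, K) = C*(1/108) + 14/K = C/108 + 14/K = 14/K + C/108)
1/(z(-20, E(-17, -13)) + 78875) = 1/((14/(-13) + (1/108)*(-20)) + 78875) = 1/((14*(-1/13) - 5/27) + 78875) = 1/((-14/13 - 5/27) + 78875) = 1/(-443/351 + 78875) = 1/(27684682/351) = 351/27684682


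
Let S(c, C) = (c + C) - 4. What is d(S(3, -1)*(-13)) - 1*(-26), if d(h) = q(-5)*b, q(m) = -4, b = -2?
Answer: 34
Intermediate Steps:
S(c, C) = -4 + C + c (S(c, C) = (C + c) - 4 = -4 + C + c)
d(h) = 8 (d(h) = -4*(-2) = 8)
d(S(3, -1)*(-13)) - 1*(-26) = 8 - 1*(-26) = 8 + 26 = 34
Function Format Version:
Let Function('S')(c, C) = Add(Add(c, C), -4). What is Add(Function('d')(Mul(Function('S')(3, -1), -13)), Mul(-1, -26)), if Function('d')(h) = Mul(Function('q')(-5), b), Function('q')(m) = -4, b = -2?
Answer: 34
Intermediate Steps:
Function('S')(c, C) = Add(-4, C, c) (Function('S')(c, C) = Add(Add(C, c), -4) = Add(-4, C, c))
Function('d')(h) = 8 (Function('d')(h) = Mul(-4, -2) = 8)
Add(Function('d')(Mul(Function('S')(3, -1), -13)), Mul(-1, -26)) = Add(8, Mul(-1, -26)) = Add(8, 26) = 34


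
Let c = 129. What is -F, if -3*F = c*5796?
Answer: 249228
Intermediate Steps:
F = -249228 (F = -43*5796 = -⅓*747684 = -249228)
-F = -1*(-249228) = 249228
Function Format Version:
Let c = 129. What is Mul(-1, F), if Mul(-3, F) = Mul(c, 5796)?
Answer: 249228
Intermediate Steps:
F = -249228 (F = Mul(Rational(-1, 3), Mul(129, 5796)) = Mul(Rational(-1, 3), 747684) = -249228)
Mul(-1, F) = Mul(-1, -249228) = 249228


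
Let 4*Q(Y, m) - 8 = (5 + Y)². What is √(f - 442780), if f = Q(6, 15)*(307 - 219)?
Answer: I*√439942 ≈ 663.28*I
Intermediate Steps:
Q(Y, m) = 2 + (5 + Y)²/4
f = 2838 (f = (2 + (5 + 6)²/4)*(307 - 219) = (2 + (¼)*11²)*88 = (2 + (¼)*121)*88 = (2 + 121/4)*88 = (129/4)*88 = 2838)
√(f - 442780) = √(2838 - 442780) = √(-439942) = I*√439942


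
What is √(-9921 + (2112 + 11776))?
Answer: √3967 ≈ 62.984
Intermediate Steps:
√(-9921 + (2112 + 11776)) = √(-9921 + 13888) = √3967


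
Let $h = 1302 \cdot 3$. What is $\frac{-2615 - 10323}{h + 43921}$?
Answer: $- \frac{12938}{47827} \approx -0.27052$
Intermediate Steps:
$h = 3906$
$\frac{-2615 - 10323}{h + 43921} = \frac{-2615 - 10323}{3906 + 43921} = - \frac{12938}{47827}$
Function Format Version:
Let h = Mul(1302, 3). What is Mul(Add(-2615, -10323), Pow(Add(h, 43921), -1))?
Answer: Rational(-12938, 47827) ≈ -0.27052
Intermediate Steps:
h = 3906
Mul(Add(-2615, -10323), Pow(Add(h, 43921), -1)) = Mul(Add(-2615, -10323), Pow(Add(3906, 43921), -1)) = Mul(-12938, Pow(47827, -1)) = Mul(-12938, Rational(1, 47827)) = Rational(-12938, 47827)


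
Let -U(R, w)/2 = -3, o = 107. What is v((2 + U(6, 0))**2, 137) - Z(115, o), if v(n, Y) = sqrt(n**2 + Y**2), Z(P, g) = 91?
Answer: -91 + sqrt(22865) ≈ 60.212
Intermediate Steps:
U(R, w) = 6 (U(R, w) = -2*(-3) = 6)
v(n, Y) = sqrt(Y**2 + n**2)
v((2 + U(6, 0))**2, 137) - Z(115, o) = sqrt(137**2 + ((2 + 6)**2)**2) - 1*91 = sqrt(18769 + (8**2)**2) - 91 = sqrt(18769 + 64**2) - 91 = sqrt(18769 + 4096) - 91 = sqrt(22865) - 91 = -91 + sqrt(22865)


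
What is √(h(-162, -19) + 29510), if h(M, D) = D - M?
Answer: √29653 ≈ 172.20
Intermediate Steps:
√(h(-162, -19) + 29510) = √((-19 - 1*(-162)) + 29510) = √((-19 + 162) + 29510) = √(143 + 29510) = √29653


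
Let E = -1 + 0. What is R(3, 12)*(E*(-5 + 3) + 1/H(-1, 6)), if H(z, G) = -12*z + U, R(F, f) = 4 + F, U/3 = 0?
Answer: 175/12 ≈ 14.583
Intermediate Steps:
U = 0 (U = 3*0 = 0)
E = -1
H(z, G) = -12*z (H(z, G) = -12*z + 0 = -12*z)
R(3, 12)*(E*(-5 + 3) + 1/H(-1, 6)) = (4 + 3)*(-(-5 + 3) + 1/(-12*(-1))) = 7*(-1*(-2) + 1/12) = 7*(2 + 1/12) = 7*(25/12) = 175/12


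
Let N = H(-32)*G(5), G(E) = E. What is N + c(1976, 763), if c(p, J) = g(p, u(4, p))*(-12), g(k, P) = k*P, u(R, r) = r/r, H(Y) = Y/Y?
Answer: -23707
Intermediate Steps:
H(Y) = 1
u(R, r) = 1
N = 5 (N = 1*5 = 5)
g(k, P) = P*k
c(p, J) = -12*p (c(p, J) = (1*p)*(-12) = p*(-12) = -12*p)
N + c(1976, 763) = 5 - 12*1976 = 5 - 23712 = -23707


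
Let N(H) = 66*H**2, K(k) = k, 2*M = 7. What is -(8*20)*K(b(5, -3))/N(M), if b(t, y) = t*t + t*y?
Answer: -3200/1617 ≈ -1.9790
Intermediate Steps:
M = 7/2 (M = (1/2)*7 = 7/2 ≈ 3.5000)
b(t, y) = t**2 + t*y
-(8*20)*K(b(5, -3))/N(M) = -(8*20)*(5*(5 - 3))/(66*(7/2)**2) = -160*(5*2)/(66*(49/4)) = -160*10/1617/2 = -1600*2/1617 = -1*3200/1617 = -3200/1617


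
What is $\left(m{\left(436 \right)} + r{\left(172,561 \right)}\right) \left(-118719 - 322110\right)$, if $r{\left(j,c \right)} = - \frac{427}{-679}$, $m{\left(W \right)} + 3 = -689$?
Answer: $\frac{29563315227}{97} \approx 3.0478 \cdot 10^{8}$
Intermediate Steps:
$m{\left(W \right)} = -692$ ($m{\left(W \right)} = -3 - 689 = -692$)
$r{\left(j,c \right)} = \frac{61}{97}$ ($r{\left(j,c \right)} = \left(-427\right) \left(- \frac{1}{679}\right) = \frac{61}{97}$)
$\left(m{\left(436 \right)} + r{\left(172,561 \right)}\right) \left(-118719 - 322110\right) = \left(-692 + \frac{61}{97}\right) \left(-118719 - 322110\right) = \left(- \frac{67063}{97}\right) \left(-440829\right) = \frac{29563315227}{97}$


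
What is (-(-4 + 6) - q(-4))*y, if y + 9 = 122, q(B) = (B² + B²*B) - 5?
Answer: 5763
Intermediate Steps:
q(B) = -5 + B² + B³ (q(B) = (B² + B³) - 5 = -5 + B² + B³)
y = 113 (y = -9 + 122 = 113)
(-(-4 + 6) - q(-4))*y = (-(-4 + 6) - (-5 + (-4)² + (-4)³))*113 = (-1*2 - (-5 + 16 - 64))*113 = (-2 - 1*(-53))*113 = (-2 + 53)*113 = 51*113 = 5763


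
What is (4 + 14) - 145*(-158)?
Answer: 22928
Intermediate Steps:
(4 + 14) - 145*(-158) = 18 + 22910 = 22928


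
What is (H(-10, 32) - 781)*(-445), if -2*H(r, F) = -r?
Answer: 349770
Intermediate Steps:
H(r, F) = r/2 (H(r, F) = -(-1)*r/2 = r/2)
(H(-10, 32) - 781)*(-445) = ((½)*(-10) - 781)*(-445) = (-5 - 781)*(-445) = -786*(-445) = 349770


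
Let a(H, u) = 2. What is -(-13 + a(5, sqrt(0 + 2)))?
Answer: 11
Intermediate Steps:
-(-13 + a(5, sqrt(0 + 2))) = -(-13 + 2) = -1*(-11) = 11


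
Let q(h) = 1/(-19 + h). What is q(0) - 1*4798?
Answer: -91163/19 ≈ -4798.1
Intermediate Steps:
q(0) - 1*4798 = 1/(-19 + 0) - 1*4798 = 1/(-19) - 4798 = -1/19 - 4798 = -91163/19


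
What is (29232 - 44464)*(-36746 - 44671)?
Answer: 1240143744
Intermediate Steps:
(29232 - 44464)*(-36746 - 44671) = -15232*(-81417) = 1240143744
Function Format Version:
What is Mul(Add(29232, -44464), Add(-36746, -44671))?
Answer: 1240143744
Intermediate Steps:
Mul(Add(29232, -44464), Add(-36746, -44671)) = Mul(-15232, -81417) = 1240143744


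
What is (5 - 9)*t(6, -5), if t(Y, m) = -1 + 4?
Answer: -12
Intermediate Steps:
t(Y, m) = 3
(5 - 9)*t(6, -5) = (5 - 9)*3 = -4*3 = -12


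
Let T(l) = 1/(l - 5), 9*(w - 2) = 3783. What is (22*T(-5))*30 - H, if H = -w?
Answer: 1069/3 ≈ 356.33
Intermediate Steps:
w = 1267/3 (w = 2 + (⅑)*3783 = 2 + 1261/3 = 1267/3 ≈ 422.33)
H = -1267/3 (H = -1*1267/3 = -1267/3 ≈ -422.33)
T(l) = 1/(-5 + l)
(22*T(-5))*30 - H = (22/(-5 - 5))*30 - 1*(-1267/3) = (22/(-10))*30 + 1267/3 = (22*(-⅒))*30 + 1267/3 = -11/5*30 + 1267/3 = -66 + 1267/3 = 1069/3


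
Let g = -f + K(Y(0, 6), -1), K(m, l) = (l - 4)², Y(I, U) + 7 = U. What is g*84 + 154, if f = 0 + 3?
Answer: 2002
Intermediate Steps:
Y(I, U) = -7 + U
K(m, l) = (-4 + l)²
f = 3
g = 22 (g = -1*3 + (-4 - 1)² = -3 + (-5)² = -3 + 25 = 22)
g*84 + 154 = 22*84 + 154 = 1848 + 154 = 2002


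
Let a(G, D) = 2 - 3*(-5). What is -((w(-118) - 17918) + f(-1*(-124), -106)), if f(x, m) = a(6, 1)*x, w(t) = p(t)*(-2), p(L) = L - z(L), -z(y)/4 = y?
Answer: 14630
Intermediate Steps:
z(y) = -4*y
p(L) = 5*L (p(L) = L - (-4)*L = L + 4*L = 5*L)
a(G, D) = 17 (a(G, D) = 2 + 15 = 17)
w(t) = -10*t (w(t) = (5*t)*(-2) = -10*t)
f(x, m) = 17*x
-((w(-118) - 17918) + f(-1*(-124), -106)) = -((-10*(-118) - 17918) + 17*(-1*(-124))) = -((1180 - 17918) + 17*124) = -(-16738 + 2108) = -1*(-14630) = 14630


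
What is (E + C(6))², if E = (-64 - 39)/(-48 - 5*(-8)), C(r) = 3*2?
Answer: 22801/64 ≈ 356.27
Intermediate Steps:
C(r) = 6
E = 103/8 (E = -103/(-48 + 40) = -103/(-8) = -103*(-⅛) = 103/8 ≈ 12.875)
(E + C(6))² = (103/8 + 6)² = (151/8)² = 22801/64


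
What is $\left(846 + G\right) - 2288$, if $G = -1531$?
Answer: $-2973$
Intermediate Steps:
$\left(846 + G\right) - 2288 = \left(846 - 1531\right) - 2288 = -685 - 2288 = -2973$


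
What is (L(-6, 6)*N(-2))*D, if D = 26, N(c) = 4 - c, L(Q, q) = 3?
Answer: 468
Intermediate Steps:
(L(-6, 6)*N(-2))*D = (3*(4 - 1*(-2)))*26 = (3*(4 + 2))*26 = (3*6)*26 = 18*26 = 468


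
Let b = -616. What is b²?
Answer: 379456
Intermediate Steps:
b² = (-616)² = 379456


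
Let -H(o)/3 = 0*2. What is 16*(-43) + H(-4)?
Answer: -688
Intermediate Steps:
H(o) = 0 (H(o) = -0*2 = -3*0 = 0)
16*(-43) + H(-4) = 16*(-43) + 0 = -688 + 0 = -688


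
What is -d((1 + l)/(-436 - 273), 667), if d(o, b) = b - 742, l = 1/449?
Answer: 75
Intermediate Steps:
l = 1/449 ≈ 0.0022272
d(o, b) = -742 + b
-d((1 + l)/(-436 - 273), 667) = -(-742 + 667) = -1*(-75) = 75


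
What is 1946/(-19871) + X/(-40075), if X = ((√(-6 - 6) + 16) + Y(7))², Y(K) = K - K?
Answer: -82834474/796330325 - 64*I*√3/40075 ≈ -0.10402 - 0.0027661*I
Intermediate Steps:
Y(K) = 0
X = (16 + 2*I*√3)² (X = ((√(-6 - 6) + 16) + 0)² = ((√(-12) + 16) + 0)² = ((2*I*√3 + 16) + 0)² = ((16 + 2*I*√3) + 0)² = (16 + 2*I*√3)² ≈ 244.0 + 110.85*I)
1946/(-19871) + X/(-40075) = 1946/(-19871) + (244 + 64*I*√3)/(-40075) = 1946*(-1/19871) + (244 + 64*I*√3)*(-1/40075) = -1946/19871 + (-244/40075 - 64*I*√3/40075) = -82834474/796330325 - 64*I*√3/40075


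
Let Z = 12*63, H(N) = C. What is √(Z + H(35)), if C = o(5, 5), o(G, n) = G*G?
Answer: √781 ≈ 27.946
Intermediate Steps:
o(G, n) = G²
C = 25 (C = 5² = 25)
H(N) = 25
Z = 756
√(Z + H(35)) = √(756 + 25) = √781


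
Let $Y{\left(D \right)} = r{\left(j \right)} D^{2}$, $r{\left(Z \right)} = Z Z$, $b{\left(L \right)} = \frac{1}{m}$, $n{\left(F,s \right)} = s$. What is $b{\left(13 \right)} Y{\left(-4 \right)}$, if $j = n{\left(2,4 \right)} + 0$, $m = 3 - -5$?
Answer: $32$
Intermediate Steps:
$m = 8$ ($m = 3 + 5 = 8$)
$j = 4$ ($j = 4 + 0 = 4$)
$b{\left(L \right)} = \frac{1}{8}$
$r{\left(Z \right)} = Z^{2}$
$Y{\left(D \right)} = 16 D^{2}$ ($Y{\left(D \right)} = 4^{2} D^{2} = 16 D^{2}$)
$b{\left(13 \right)} Y{\left(-4 \right)} = \frac{16 \left(-4\right)^{2}}{8} = \frac{16 \cdot 16}{8} = \frac{1}{8} \cdot 256 = 32$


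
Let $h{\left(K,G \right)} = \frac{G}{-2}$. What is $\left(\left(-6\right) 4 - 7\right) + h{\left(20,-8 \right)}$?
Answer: $-27$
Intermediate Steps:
$h{\left(K,G \right)} = - \frac{G}{2}$ ($h{\left(K,G \right)} = G \left(- \frac{1}{2}\right) = - \frac{G}{2}$)
$\left(\left(-6\right) 4 - 7\right) + h{\left(20,-8 \right)} = \left(\left(-6\right) 4 - 7\right) - -4 = \left(-24 - 7\right) + 4 = -31 + 4 = -27$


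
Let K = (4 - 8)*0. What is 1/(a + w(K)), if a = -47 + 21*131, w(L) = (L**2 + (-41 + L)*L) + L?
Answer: 1/2704 ≈ 0.00036982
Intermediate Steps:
K = 0 (K = -4*0 = 0)
w(L) = L + L**2 + L*(-41 + L) (w(L) = (L**2 + L*(-41 + L)) + L = L + L**2 + L*(-41 + L))
a = 2704 (a = -47 + 2751 = 2704)
1/(a + w(K)) = 1/(2704 + 2*0*(-20 + 0)) = 1/(2704 + 2*0*(-20)) = 1/(2704 + 0) = 1/2704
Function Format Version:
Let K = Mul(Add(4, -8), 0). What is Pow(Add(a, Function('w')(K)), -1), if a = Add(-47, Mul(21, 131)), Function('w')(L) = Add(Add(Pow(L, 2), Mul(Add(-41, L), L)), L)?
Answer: Rational(1, 2704) ≈ 0.00036982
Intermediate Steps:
K = 0 (K = Mul(-4, 0) = 0)
Function('w')(L) = Add(L, Pow(L, 2), Mul(L, Add(-41, L))) (Function('w')(L) = Add(Add(Pow(L, 2), Mul(L, Add(-41, L))), L) = Add(L, Pow(L, 2), Mul(L, Add(-41, L))))
a = 2704 (a = Add(-47, 2751) = 2704)
Pow(Add(a, Function('w')(K)), -1) = Pow(Add(2704, Mul(2, 0, Add(-20, 0))), -1) = Pow(Add(2704, Mul(2, 0, -20)), -1) = Pow(Add(2704, 0), -1) = Pow(2704, -1) = Rational(1, 2704)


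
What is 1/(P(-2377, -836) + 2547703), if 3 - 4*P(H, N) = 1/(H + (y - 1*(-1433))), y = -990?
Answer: 7736/19709036211 ≈ 3.9251e-7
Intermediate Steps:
P(H, N) = ¾ - 1/(4*(443 + H)) (P(H, N) = ¾ - 1/(4*(H + (-990 - 1*(-1433)))) = ¾ - 1/(4*(H + (-990 + 1433))) = ¾ - 1/(4*(H + 443)) = ¾ - 1/(4*(443 + H)))
1/(P(-2377, -836) + 2547703) = 1/((1328 + 3*(-2377))/(4*(443 - 2377)) + 2547703) = 1/((¼)*(1328 - 7131)/(-1934) + 2547703) = 1/((¼)*(-1/1934)*(-5803) + 2547703) = 1/(5803/7736 + 2547703) = 1/(19709036211/7736) = 7736/19709036211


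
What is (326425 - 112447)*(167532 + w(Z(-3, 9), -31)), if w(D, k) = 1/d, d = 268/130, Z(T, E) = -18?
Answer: 2401833828117/67 ≈ 3.5848e+10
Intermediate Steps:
d = 134/65 (d = 268*(1/130) = 134/65 ≈ 2.0615)
w(D, k) = 65/134 (w(D, k) = 1/(134/65) = 65/134)
(326425 - 112447)*(167532 + w(Z(-3, 9), -31)) = (326425 - 112447)*(167532 + 65/134) = 213978*(22449353/134) = 2401833828117/67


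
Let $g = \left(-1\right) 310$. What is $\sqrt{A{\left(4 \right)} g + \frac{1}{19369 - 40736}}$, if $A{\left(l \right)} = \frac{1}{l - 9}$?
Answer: $\frac{\sqrt{28305997351}}{21367} \approx 7.874$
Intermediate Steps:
$A{\left(l \right)} = \frac{1}{-9 + l}$
$g = -310$
$\sqrt{A{\left(4 \right)} g + \frac{1}{19369 - 40736}} = \sqrt{\frac{1}{-9 + 4} \left(-310\right) + \frac{1}{19369 - 40736}} = \sqrt{\frac{1}{-5} \left(-310\right) + \frac{1}{-21367}} = \sqrt{\left(- \frac{1}{5}\right) \left(-310\right) - \frac{1}{21367}} = \sqrt{62 - \frac{1}{21367}} = \sqrt{\frac{1324753}{21367}} = \frac{\sqrt{28305997351}}{21367}$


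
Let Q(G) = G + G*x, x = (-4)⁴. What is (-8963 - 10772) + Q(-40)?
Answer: -30015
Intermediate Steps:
x = 256
Q(G) = 257*G (Q(G) = G + G*256 = G + 256*G = 257*G)
(-8963 - 10772) + Q(-40) = (-8963 - 10772) + 257*(-40) = -19735 - 10280 = -30015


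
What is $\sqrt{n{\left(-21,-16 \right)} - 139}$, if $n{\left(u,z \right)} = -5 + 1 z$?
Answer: $4 i \sqrt{10} \approx 12.649 i$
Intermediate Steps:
$n{\left(u,z \right)} = -5 + z$
$\sqrt{n{\left(-21,-16 \right)} - 139} = \sqrt{\left(-5 - 16\right) - 139} = \sqrt{-21 - 139} = \sqrt{-160} = 4 i \sqrt{10}$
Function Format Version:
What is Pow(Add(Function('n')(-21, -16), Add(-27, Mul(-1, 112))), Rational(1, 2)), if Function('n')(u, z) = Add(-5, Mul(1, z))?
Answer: Mul(4, I, Pow(10, Rational(1, 2))) ≈ Mul(12.649, I)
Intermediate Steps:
Function('n')(u, z) = Add(-5, z)
Pow(Add(Function('n')(-21, -16), Add(-27, Mul(-1, 112))), Rational(1, 2)) = Pow(Add(Add(-5, -16), Add(-27, Mul(-1, 112))), Rational(1, 2)) = Pow(Add(-21, Add(-27, -112)), Rational(1, 2)) = Pow(Add(-21, -139), Rational(1, 2)) = Pow(-160, Rational(1, 2)) = Mul(4, I, Pow(10, Rational(1, 2)))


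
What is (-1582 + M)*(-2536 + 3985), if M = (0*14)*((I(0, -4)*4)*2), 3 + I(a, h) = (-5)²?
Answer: -2292318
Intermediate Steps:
I(a, h) = 22 (I(a, h) = -3 + (-5)² = -3 + 25 = 22)
M = 0 (M = (0*14)*((22*4)*2) = 0*(88*2) = 0*176 = 0)
(-1582 + M)*(-2536 + 3985) = (-1582 + 0)*(-2536 + 3985) = -1582*1449 = -2292318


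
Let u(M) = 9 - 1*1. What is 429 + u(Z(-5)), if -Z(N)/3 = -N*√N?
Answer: 437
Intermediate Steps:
Z(N) = 3*N^(3/2) (Z(N) = -(-3)*N*√N = -(-3)*N^(3/2) = 3*N^(3/2))
u(M) = 8 (u(M) = 9 - 1 = 8)
429 + u(Z(-5)) = 429 + 8 = 437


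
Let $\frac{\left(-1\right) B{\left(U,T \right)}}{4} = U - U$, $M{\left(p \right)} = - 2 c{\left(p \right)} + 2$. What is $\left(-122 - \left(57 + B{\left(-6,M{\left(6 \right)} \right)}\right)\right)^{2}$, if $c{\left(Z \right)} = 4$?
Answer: $32041$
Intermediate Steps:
$M{\left(p \right)} = -6$ ($M{\left(p \right)} = \left(-2\right) 4 + 2 = -8 + 2 = -6$)
$B{\left(U,T \right)} = 0$ ($B{\left(U,T \right)} = - 4 \left(U - U\right) = \left(-4\right) 0 = 0$)
$\left(-122 - \left(57 + B{\left(-6,M{\left(6 \right)} \right)}\right)\right)^{2} = \left(-122 - 57\right)^{2} = \left(-179\right)^{2} = 32041$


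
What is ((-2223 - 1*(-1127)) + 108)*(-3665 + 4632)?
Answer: -955396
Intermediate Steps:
((-2223 - 1*(-1127)) + 108)*(-3665 + 4632) = ((-2223 + 1127) + 108)*967 = (-1096 + 108)*967 = -988*967 = -955396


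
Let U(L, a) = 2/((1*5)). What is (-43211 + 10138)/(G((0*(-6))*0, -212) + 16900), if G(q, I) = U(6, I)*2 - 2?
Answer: -165365/84494 ≈ -1.9571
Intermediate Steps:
U(L, a) = ⅖ (U(L, a) = 2/5 = 2*(⅕) = ⅖)
G(q, I) = -6/5 (G(q, I) = (⅖)*2 - 2 = ⅘ - 2 = -6/5)
(-43211 + 10138)/(G((0*(-6))*0, -212) + 16900) = (-43211 + 10138)/(-6/5 + 16900) = -33073/84494/5 = -33073*5/84494 = -165365/84494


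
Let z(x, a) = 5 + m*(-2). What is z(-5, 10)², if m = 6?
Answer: 49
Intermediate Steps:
z(x, a) = -7 (z(x, a) = 5 + 6*(-2) = 5 - 12 = -7)
z(-5, 10)² = (-7)² = 49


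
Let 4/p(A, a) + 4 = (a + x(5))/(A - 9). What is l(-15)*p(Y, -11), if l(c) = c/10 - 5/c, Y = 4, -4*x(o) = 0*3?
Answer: 70/27 ≈ 2.5926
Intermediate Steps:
x(o) = 0 (x(o) = -0*3 = -1/4*0 = 0)
p(A, a) = 4/(-4 + a/(-9 + A)) (p(A, a) = 4/(-4 + (a + 0)/(A - 9)) = 4/(-4 + a/(-9 + A)))
l(c) = -5/c + c/10 (l(c) = c*(1/10) - 5/c = c/10 - 5/c = -5/c + c/10)
l(-15)*p(Y, -11) = (-5/(-15) + (1/10)*(-15))*(4*(-9 + 4)/(36 - 11 - 4*4)) = (-5*(-1/15) - 3/2)*(4*(-5)/(36 - 11 - 16)) = (1/3 - 3/2)*(4*(-5)/9) = -14*(-5)/(3*9) = -7/6*(-20/9) = 70/27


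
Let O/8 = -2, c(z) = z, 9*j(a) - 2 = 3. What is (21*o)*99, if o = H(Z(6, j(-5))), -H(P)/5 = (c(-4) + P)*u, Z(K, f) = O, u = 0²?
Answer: 0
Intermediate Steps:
j(a) = 5/9 (j(a) = 2/9 + (⅑)*3 = 2/9 + ⅓ = 5/9)
u = 0
O = -16 (O = 8*(-2) = -16)
Z(K, f) = -16
H(P) = 0 (H(P) = -5*(-4 + P)*0 = -5*0 = 0)
o = 0
(21*o)*99 = (21*0)*99 = 0*99 = 0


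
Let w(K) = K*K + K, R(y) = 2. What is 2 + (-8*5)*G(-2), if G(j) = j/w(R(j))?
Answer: 46/3 ≈ 15.333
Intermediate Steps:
w(K) = K + K² (w(K) = K² + K = K + K²)
G(j) = j/6 (G(j) = j/((2*(1 + 2))) = j/((2*3)) = j/6)
2 + (-8*5)*G(-2) = 2 + (-8*5)*((⅙)*(-2)) = 2 - 40*(-⅓) = 2 + 40/3 = 46/3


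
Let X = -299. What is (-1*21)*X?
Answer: 6279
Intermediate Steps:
(-1*21)*X = -1*21*(-299) = -21*(-299) = 6279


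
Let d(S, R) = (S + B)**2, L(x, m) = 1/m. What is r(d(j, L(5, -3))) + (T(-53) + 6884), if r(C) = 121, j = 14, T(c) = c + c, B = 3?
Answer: 6899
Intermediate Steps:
T(c) = 2*c
d(S, R) = (3 + S)**2 (d(S, R) = (S + 3)**2 = (3 + S)**2)
r(d(j, L(5, -3))) + (T(-53) + 6884) = 121 + (2*(-53) + 6884) = 121 + (-106 + 6884) = 121 + 6778 = 6899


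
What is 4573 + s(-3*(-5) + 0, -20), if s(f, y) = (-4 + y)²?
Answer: 5149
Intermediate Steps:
4573 + s(-3*(-5) + 0, -20) = 4573 + (-4 - 20)² = 4573 + (-24)² = 4573 + 576 = 5149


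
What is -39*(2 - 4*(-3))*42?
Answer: -22932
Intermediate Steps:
-39*(2 - 4*(-3))*42 = -39*(2 + 12)*42 = -39*14*42 = -546*42 = -22932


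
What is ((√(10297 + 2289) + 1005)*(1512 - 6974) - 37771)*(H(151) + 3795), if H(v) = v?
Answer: -21809861626 - 21553052*√12586 ≈ -2.4228e+10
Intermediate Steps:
((√(10297 + 2289) + 1005)*(1512 - 6974) - 37771)*(H(151) + 3795) = ((√(10297 + 2289) + 1005)*(1512 - 6974) - 37771)*(151 + 3795) = ((√12586 + 1005)*(-5462) - 37771)*3946 = ((1005 + √12586)*(-5462) - 37771)*3946 = ((-5489310 - 5462*√12586) - 37771)*3946 = (-5527081 - 5462*√12586)*3946 = -21809861626 - 21553052*√12586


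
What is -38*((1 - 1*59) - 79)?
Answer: 5206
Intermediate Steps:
-38*((1 - 1*59) - 79) = -38*((1 - 59) - 79) = -38*(-58 - 79) = -38*(-137) = 5206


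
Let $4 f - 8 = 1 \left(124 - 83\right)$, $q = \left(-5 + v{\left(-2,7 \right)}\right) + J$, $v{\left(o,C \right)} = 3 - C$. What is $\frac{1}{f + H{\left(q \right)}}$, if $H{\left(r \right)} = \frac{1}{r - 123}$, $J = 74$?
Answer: $\frac{116}{1419} \approx 0.081748$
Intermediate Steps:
$q = 65$ ($q = \left(-5 + \left(3 - 7\right)\right) + 74 = \left(-5 - 4\right) + 74 = -9 + 74 = 65$)
$H{\left(r \right)} = \frac{1}{-123 + r}$
$f = \frac{49}{4}$ ($f = 2 + \frac{1 \left(124 - 83\right)}{4} = 2 + \frac{1 \cdot 41}{4} = 2 + \frac{1}{4} \cdot 41 = 2 + \frac{41}{4} = \frac{49}{4} \approx 12.25$)
$\frac{1}{f + H{\left(q \right)}} = \frac{1}{\frac{49}{4} + \frac{1}{-123 + 65}} = \frac{1}{\frac{49}{4} + \frac{1}{-58}} = \frac{1}{\frac{49}{4} - \frac{1}{58}} = \frac{1}{\frac{1419}{116}} = \frac{116}{1419}$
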